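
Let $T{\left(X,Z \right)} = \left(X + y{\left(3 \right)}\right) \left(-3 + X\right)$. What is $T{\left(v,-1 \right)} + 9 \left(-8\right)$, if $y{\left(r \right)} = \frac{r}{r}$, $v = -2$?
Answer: $-67$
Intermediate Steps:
$y{\left(r \right)} = 1$
$T{\left(X,Z \right)} = \left(1 + X\right) \left(-3 + X\right)$ ($T{\left(X,Z \right)} = \left(X + 1\right) \left(-3 + X\right) = \left(1 + X\right) \left(-3 + X\right)$)
$T{\left(v,-1 \right)} + 9 \left(-8\right) = \left(-3 + \left(-2\right)^{2} - -4\right) + 9 \left(-8\right) = \left(-3 + 4 + 4\right) - 72 = 5 - 72 = -67$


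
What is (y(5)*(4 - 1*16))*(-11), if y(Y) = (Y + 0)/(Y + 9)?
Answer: 330/7 ≈ 47.143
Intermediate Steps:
y(Y) = Y/(9 + Y)
(y(5)*(4 - 1*16))*(-11) = ((5/(9 + 5))*(4 - 1*16))*(-11) = ((5/14)*(4 - 16))*(-11) = ((5*(1/14))*(-12))*(-11) = ((5/14)*(-12))*(-11) = -30/7*(-11) = 330/7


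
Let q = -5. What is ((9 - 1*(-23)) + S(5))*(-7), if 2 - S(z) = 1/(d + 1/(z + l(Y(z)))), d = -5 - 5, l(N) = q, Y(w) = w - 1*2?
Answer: -238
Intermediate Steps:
Y(w) = -2 + w (Y(w) = w - 2 = -2 + w)
l(N) = -5
d = -10
S(z) = 2 - 1/(-10 + 1/(-5 + z)) (S(z) = 2 - 1/(-10 + 1/(z - 5)) = 2 - 1/(-10 + 1/(-5 + z)))
((9 - 1*(-23)) + S(5))*(-7) = ((9 - 1*(-23)) + (-107 + 21*5)/(-51 + 10*5))*(-7) = ((9 + 23) + (-107 + 105)/(-51 + 50))*(-7) = (32 - 2/(-1))*(-7) = (32 - 1*(-2))*(-7) = (32 + 2)*(-7) = 34*(-7) = -238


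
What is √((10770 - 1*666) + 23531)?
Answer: 31*√35 ≈ 183.40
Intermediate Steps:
√((10770 - 1*666) + 23531) = √((10770 - 666) + 23531) = √(10104 + 23531) = √33635 = 31*√35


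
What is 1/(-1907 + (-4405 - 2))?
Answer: -1/6314 ≈ -0.00015838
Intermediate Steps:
1/(-1907 + (-4405 - 2)) = 1/(-1907 - 4407) = 1/(-6314) = -1/6314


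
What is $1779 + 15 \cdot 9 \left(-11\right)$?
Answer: $294$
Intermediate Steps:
$1779 + 15 \cdot 9 \left(-11\right) = 1779 + 135 \left(-11\right) = 1779 - 1485 = 294$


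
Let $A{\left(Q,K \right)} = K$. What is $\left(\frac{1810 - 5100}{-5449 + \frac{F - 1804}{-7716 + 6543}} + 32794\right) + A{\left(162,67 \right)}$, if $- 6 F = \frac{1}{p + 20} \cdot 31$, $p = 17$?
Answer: $\frac{9323177322803}{283710355} \approx 32862.0$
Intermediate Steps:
$F = - \frac{31}{222}$ ($F = - \frac{\frac{1}{17 + 20} \cdot 31}{6} = - \frac{\frac{1}{37} \cdot 31}{6} = \left(- \frac{1}{6}\right) \frac{31}{37} = - \frac{31}{222} \approx -0.13964$)
$\left(\frac{1810 - 5100}{-5449 + \frac{F - 1804}{-7716 + 6543}} + 32794\right) + A{\left(162,67 \right)} = \left(\frac{1810 - 5100}{-5449 + \frac{- \frac{31}{222} - 1804}{-7716 + 6543}} + 32794\right) + 67 = \left(- \frac{3290}{-5449 - \frac{400519}{222 \left(-1173\right)}} + 32794\right) + 67 = \left(- \frac{3290}{-5449 - - \frac{400519}{260406}} + 32794\right) + 67 = \left(- \frac{3290}{-5449 + \frac{400519}{260406}} + 32794\right) + 67 = \left(- \frac{3290}{- \frac{1418551775}{260406}} + 32794\right) + 67 = \left(\left(-3290\right) \left(- \frac{260406}{1418551775}\right) + 32794\right) + 67 = \left(\frac{171347148}{283710355} + 32794\right) + 67 = \frac{9304168729018}{283710355} + 67 = \frac{9323177322803}{283710355}$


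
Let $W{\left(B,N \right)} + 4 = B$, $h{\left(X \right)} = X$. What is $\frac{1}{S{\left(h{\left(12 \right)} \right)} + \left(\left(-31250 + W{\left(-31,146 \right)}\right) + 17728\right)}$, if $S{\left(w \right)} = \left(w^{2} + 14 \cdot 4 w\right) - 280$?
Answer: $- \frac{1}{13021} \approx -7.6799 \cdot 10^{-5}$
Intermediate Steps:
$W{\left(B,N \right)} = -4 + B$
$S{\left(w \right)} = -280 + w^{2} + 56 w$ ($S{\left(w \right)} = \left(w^{2} + 56 w\right) - 280 = -280 + w^{2} + 56 w$)
$\frac{1}{S{\left(h{\left(12 \right)} \right)} + \left(\left(-31250 + W{\left(-31,146 \right)}\right) + 17728\right)} = \frac{1}{\left(-280 + 12^{2} + 56 \cdot 12\right) + \left(\left(-31250 - 35\right) + 17728\right)} = \frac{1}{\left(-280 + 144 + 672\right) + \left(\left(-31250 - 35\right) + 17728\right)} = \frac{1}{536 + \left(-31285 + 17728\right)} = \frac{1}{536 - 13557} = \frac{1}{-13021} = - \frac{1}{13021}$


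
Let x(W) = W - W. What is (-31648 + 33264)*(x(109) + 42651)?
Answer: 68924016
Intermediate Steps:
x(W) = 0
(-31648 + 33264)*(x(109) + 42651) = (-31648 + 33264)*(0 + 42651) = 1616*42651 = 68924016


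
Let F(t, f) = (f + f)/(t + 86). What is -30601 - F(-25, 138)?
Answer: -1866937/61 ≈ -30606.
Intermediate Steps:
F(t, f) = 2*f/(86 + t) (F(t, f) = (2*f)/(86 + t) = 2*f/(86 + t))
-30601 - F(-25, 138) = -30601 - 2*138/(86 - 25) = -30601 - 2*138/61 = -30601 - 1*276/61 = -30601 - 276/61 = -1866937/61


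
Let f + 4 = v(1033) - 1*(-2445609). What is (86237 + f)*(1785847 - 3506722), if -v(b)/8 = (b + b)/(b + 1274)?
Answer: -3350510908871750/769 ≈ -4.3570e+12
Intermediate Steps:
v(b) = -16*b/(1274 + b) (v(b) = -8*(b + b)/(b + 1274) = -8*2*b/(1274 + b) = -16*b/(1274 + b))
f = 5641994207/2307 (f = -4 + (-16*1033/(1274 + 1033) - 1*(-2445609)) = -4 + (-16*1033/2307 + 2445609) = -4 + (-16*1033*1/2307 + 2445609) = -4 + (-16528/2307 + 2445609) = -4 + 5642003435/2307 = 5641994207/2307 ≈ 2.4456e+6)
(86237 + f)*(1785847 - 3506722) = (86237 + 5641994207/2307)*(1785847 - 3506722) = (5840942966/2307)*(-1720875) = -3350510908871750/769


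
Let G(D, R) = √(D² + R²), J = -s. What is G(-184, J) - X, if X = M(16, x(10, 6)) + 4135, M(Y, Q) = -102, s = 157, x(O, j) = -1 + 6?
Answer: -4033 + √58505 ≈ -3791.1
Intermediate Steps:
x(O, j) = 5
X = 4033 (X = -102 + 4135 = 4033)
J = -157 (J = -1*157 = -157)
G(-184, J) - X = √((-184)² + (-157)²) - 1*4033 = √(33856 + 24649) - 4033 = √58505 - 4033 = -4033 + √58505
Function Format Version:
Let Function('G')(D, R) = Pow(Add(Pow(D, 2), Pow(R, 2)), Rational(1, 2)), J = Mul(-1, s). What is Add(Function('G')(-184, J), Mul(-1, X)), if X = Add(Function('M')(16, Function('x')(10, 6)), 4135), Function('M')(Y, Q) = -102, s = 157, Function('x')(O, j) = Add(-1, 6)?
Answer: Add(-4033, Pow(58505, Rational(1, 2))) ≈ -3791.1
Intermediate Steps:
Function('x')(O, j) = 5
X = 4033 (X = Add(-102, 4135) = 4033)
J = -157 (J = Mul(-1, 157) = -157)
Add(Function('G')(-184, J), Mul(-1, X)) = Add(Pow(Add(Pow(-184, 2), Pow(-157, 2)), Rational(1, 2)), Mul(-1, 4033)) = Add(Pow(Add(33856, 24649), Rational(1, 2)), -4033) = Add(Pow(58505, Rational(1, 2)), -4033) = Add(-4033, Pow(58505, Rational(1, 2)))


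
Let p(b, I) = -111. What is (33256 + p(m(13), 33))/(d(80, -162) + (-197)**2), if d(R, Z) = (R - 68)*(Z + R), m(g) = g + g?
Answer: 6629/7565 ≈ 0.87627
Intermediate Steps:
m(g) = 2*g
d(R, Z) = (-68 + R)*(R + Z)
(33256 + p(m(13), 33))/(d(80, -162) + (-197)**2) = (33256 - 111)/((80**2 - 68*80 - 68*(-162) + 80*(-162)) + (-197)**2) = 33145/((6400 - 5440 + 11016 - 12960) + 38809) = 33145/(-984 + 38809) = 33145/37825 = 33145*(1/37825) = 6629/7565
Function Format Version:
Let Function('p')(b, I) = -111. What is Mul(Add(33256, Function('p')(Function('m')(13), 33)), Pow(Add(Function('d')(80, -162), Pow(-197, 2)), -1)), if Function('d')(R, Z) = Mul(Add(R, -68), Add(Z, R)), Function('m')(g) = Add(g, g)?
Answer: Rational(6629, 7565) ≈ 0.87627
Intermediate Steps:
Function('m')(g) = Mul(2, g)
Function('d')(R, Z) = Mul(Add(-68, R), Add(R, Z))
Mul(Add(33256, Function('p')(Function('m')(13), 33)), Pow(Add(Function('d')(80, -162), Pow(-197, 2)), -1)) = Mul(Add(33256, -111), Pow(Add(Add(Pow(80, 2), Mul(-68, 80), Mul(-68, -162), Mul(80, -162)), Pow(-197, 2)), -1)) = Mul(33145, Pow(Add(Add(6400, -5440, 11016, -12960), 38809), -1)) = Mul(33145, Pow(Add(-984, 38809), -1)) = Mul(33145, Pow(37825, -1)) = Mul(33145, Rational(1, 37825)) = Rational(6629, 7565)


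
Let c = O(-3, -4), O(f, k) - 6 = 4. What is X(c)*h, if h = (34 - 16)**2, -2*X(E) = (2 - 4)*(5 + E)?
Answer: 4860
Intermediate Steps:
O(f, k) = 10 (O(f, k) = 6 + 4 = 10)
c = 10
X(E) = 5 + E (X(E) = -(2 - 4)*(5 + E)/2 = -(-1)*(5 + E) = -(-10 - 2*E)/2 = 5 + E)
h = 324 (h = 18**2 = 324)
X(c)*h = (5 + 10)*324 = 15*324 = 4860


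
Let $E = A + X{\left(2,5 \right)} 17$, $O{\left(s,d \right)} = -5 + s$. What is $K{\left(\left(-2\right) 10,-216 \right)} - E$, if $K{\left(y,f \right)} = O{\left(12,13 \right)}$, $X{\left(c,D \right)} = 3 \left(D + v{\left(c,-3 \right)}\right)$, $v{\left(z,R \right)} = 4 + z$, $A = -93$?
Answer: $-461$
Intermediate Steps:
$X{\left(c,D \right)} = 12 + 3 D + 3 c$ ($X{\left(c,D \right)} = 3 \left(D + \left(4 + c\right)\right) = 3 \left(4 + D + c\right) = 12 + 3 D + 3 c$)
$K{\left(y,f \right)} = 7$ ($K{\left(y,f \right)} = -5 + 12 = 7$)
$E = 468$ ($E = -93 + \left(12 + 3 \cdot 5 + 3 \cdot 2\right) 17 = -93 + \left(12 + 15 + 6\right) 17 = -93 + 33 \cdot 17 = -93 + 561 = 468$)
$K{\left(\left(-2\right) 10,-216 \right)} - E = 7 - 468 = -461$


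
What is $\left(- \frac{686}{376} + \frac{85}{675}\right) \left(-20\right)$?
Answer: $\frac{43109}{1269} \approx 33.971$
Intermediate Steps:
$\left(- \frac{686}{376} + \frac{85}{675}\right) \left(-20\right) = \left(\left(-686\right) \frac{1}{376} + 85 \cdot \frac{1}{675}\right) \left(-20\right) = \left(- \frac{343}{188} + \frac{17}{135}\right) \left(-20\right) = \left(- \frac{43109}{25380}\right) \left(-20\right) = \frac{43109}{1269}$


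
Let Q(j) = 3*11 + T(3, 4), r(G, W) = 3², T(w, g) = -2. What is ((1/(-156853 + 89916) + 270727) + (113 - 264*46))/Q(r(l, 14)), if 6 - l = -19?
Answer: 17316334151/2075047 ≈ 8345.0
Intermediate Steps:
l = 25 (l = 6 - 1*(-19) = 6 + 19 = 25)
r(G, W) = 9
Q(j) = 31 (Q(j) = 3*11 - 2 = 33 - 2 = 31)
((1/(-156853 + 89916) + 270727) + (113 - 264*46))/Q(r(l, 14)) = ((1/(-156853 + 89916) + 270727) + (113 - 264*46))/31 = ((1/(-66937) + 270727) + (113 - 12144))*(1/31) = ((-1/66937 + 270727) - 12031)*(1/31) = (18121653198/66937 - 12031)*(1/31) = (17316334151/66937)*(1/31) = 17316334151/2075047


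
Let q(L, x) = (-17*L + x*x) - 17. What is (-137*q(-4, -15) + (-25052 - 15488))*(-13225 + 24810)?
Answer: -907707920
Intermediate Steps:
q(L, x) = -17 + x² - 17*L (q(L, x) = (-17*L + x²) - 17 = (x² - 17*L) - 17 = -17 + x² - 17*L)
(-137*q(-4, -15) + (-25052 - 15488))*(-13225 + 24810) = (-137*(-17 + (-15)² - 17*(-4)) + (-25052 - 15488))*(-13225 + 24810) = (-137*(-17 + 225 + 68) - 40540)*11585 = (-137*276 - 40540)*11585 = (-37812 - 40540)*11585 = -78352*11585 = -907707920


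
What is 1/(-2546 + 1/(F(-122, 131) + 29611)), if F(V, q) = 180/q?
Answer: -3879221/9876496535 ≈ -0.00039277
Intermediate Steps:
1/(-2546 + 1/(F(-122, 131) + 29611)) = 1/(-2546 + 1/(180/131 + 29611)) = 1/(-2546 + 1/(3879221/131)) = 1/(-2546 + 131/3879221) = 1/(-9876496535/3879221) = -3879221/9876496535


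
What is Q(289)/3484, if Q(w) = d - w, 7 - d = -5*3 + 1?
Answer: -1/13 ≈ -0.076923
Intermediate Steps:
d = 21 (d = 7 - (-5*3 + 1) = 7 - (-15 + 1) = 7 - 1*(-14) = 7 + 14 = 21)
Q(w) = 21 - w
Q(289)/3484 = (21 - 1*289)/3484 = (21 - 289)*(1/3484) = -268*1/3484 = -1/13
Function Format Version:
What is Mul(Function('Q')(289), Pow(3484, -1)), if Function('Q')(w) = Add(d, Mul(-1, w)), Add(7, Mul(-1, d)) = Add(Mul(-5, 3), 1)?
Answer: Rational(-1, 13) ≈ -0.076923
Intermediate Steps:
d = 21 (d = Add(7, Mul(-1, Add(Mul(-5, 3), 1))) = Add(7, Mul(-1, Add(-15, 1))) = Add(7, Mul(-1, -14)) = Add(7, 14) = 21)
Function('Q')(w) = Add(21, Mul(-1, w))
Mul(Function('Q')(289), Pow(3484, -1)) = Mul(Add(21, Mul(-1, 289)), Pow(3484, -1)) = Mul(Add(21, -289), Rational(1, 3484)) = Mul(-268, Rational(1, 3484)) = Rational(-1, 13)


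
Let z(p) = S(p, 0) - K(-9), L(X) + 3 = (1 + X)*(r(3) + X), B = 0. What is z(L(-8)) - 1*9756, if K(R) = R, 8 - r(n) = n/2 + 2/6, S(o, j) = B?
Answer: -9747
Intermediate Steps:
S(o, j) = 0
r(n) = 23/3 - n/2 (r(n) = 8 - (n/2 + 2/6) = 8 - (n*(1/2) + 2*(1/6)) = 8 - (n/2 + 1/3) = 8 - (1/3 + n/2) = 8 + (-1/3 - n/2) = 23/3 - n/2)
L(X) = -3 + (1 + X)*(37/6 + X) (L(X) = -3 + (1 + X)*((23/3 - 1/2*3) + X) = -3 + (1 + X)*((23/3 - 3/2) + X) = -3 + (1 + X)*(37/6 + X))
z(p) = 9 (z(p) = 0 - 1*(-9) = 0 + 9 = 9)
z(L(-8)) - 1*9756 = 9 - 1*9756 = 9 - 9756 = -9747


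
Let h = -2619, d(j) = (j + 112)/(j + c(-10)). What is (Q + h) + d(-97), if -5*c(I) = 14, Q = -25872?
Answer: -14217084/499 ≈ -28491.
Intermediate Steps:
c(I) = -14/5 (c(I) = -1/5*14 = -14/5)
d(j) = (112 + j)/(-14/5 + j) (d(j) = (j + 112)/(j - 14/5) = (112 + j)/(-14/5 + j))
(Q + h) + d(-97) = (-25872 - 2619) + 5*(112 - 97)/(-14 + 5*(-97)) = -28491 + 5*15/(-14 - 485) = -28491 + 5*15/(-499) = -28491 + 5*(-1/499)*15 = -28491 - 75/499 = -14217084/499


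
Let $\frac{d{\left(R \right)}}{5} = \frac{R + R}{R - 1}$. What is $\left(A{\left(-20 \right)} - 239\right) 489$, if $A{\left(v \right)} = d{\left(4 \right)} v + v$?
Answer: $-257051$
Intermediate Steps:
$d{\left(R \right)} = \frac{10 R}{-1 + R}$ ($d{\left(R \right)} = 5 \frac{R + R}{R - 1} = 5 \frac{2 R}{-1 + R} = \frac{10 R}{-1 + R}$)
$A{\left(v \right)} = \frac{43 v}{3}$ ($A{\left(v \right)} = 10 \cdot 4 \frac{1}{-1 + 4} v + v = 10 \cdot 4 \cdot \frac{1}{3} v + v = \frac{40 v}{3} + v = \frac{43 v}{3}$)
$\left(A{\left(-20 \right)} - 239\right) 489 = \left(\frac{43}{3} \left(-20\right) - 239\right) 489 = \left(- \frac{860}{3} - 239\right) 489 = \left(- \frac{1577}{3}\right) 489 = -257051$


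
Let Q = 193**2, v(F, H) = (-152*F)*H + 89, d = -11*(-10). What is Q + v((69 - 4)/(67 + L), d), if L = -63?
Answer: -234362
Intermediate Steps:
d = 110
v(F, H) = 89 - 152*F*H (v(F, H) = -152*F*H + 89 = 89 - 152*F*H)
Q = 37249
Q + v((69 - 4)/(67 + L), d) = 37249 + (89 - 152*(69 - 4)/(67 - 63)*110) = 37249 + (89 - 152*65/4*110) = 37249 + (89 - 271700) = 37249 - 271611 = -234362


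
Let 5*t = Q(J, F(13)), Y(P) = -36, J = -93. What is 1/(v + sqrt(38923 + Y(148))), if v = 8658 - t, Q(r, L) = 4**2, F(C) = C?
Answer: 216370/1871666901 - 25*sqrt(38887)/1871666901 ≈ 0.00011297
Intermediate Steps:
Q(r, L) = 16
t = 16/5 (t = (1/5)*16 = 16/5 ≈ 3.2000)
v = 43274/5 (v = 8658 - 1*16/5 = 8658 - 16/5 = 43274/5 ≈ 8654.8)
1/(v + sqrt(38923 + Y(148))) = 1/(43274/5 + sqrt(38923 - 36)) = 1/(43274/5 + sqrt(38887))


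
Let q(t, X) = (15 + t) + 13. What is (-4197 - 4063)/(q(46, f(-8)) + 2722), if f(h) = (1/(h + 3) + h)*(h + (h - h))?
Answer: -2065/699 ≈ -2.9542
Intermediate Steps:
f(h) = h*(h + 1/(3 + h)) (f(h) = (1/(3 + h) + h)*(h + 0) = (h + 1/(3 + h))*h = h*(h + 1/(3 + h)))
q(t, X) = 28 + t
(-4197 - 4063)/(q(46, f(-8)) + 2722) = (-4197 - 4063)/((28 + 46) + 2722) = -8260/(74 + 2722) = -8260/2796 = -8260*1/2796 = -2065/699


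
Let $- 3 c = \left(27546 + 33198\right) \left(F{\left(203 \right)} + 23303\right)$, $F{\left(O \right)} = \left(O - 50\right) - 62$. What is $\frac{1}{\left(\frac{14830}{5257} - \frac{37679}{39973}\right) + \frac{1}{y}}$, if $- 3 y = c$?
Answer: $\frac{4739931261468592}{8903436232527387} \approx 0.53237$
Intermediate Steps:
$F{\left(O \right)} = -112 + O$ ($F{\left(O \right)} = \left(O - 50\right) - 62 = \left(-50 + O\right) - 62 = -112 + O$)
$c = -473681712$ ($c = - \frac{\left(27546 + 33198\right) \left(\left(-112 + 203\right) + 23303\right)}{3} = - \frac{60744 \left(91 + 23303\right)}{3} = - \frac{60744 \cdot 23394}{3} = \left(- \frac{1}{3}\right) 1421045136 = -473681712$)
$y = 157893904$ ($y = \left(- \frac{1}{3}\right) \left(-473681712\right) = 157893904$)
$\frac{1}{\left(\frac{14830}{5257} - \frac{37679}{39973}\right) + \frac{1}{y}} = \frac{1}{\left(\frac{14830}{5257} - \frac{37679}{39973}\right) + \frac{1}{157893904}} = \frac{1}{\frac{394721087}{210138061} + \frac{1}{157893904}} = \frac{1}{\frac{8903436232527387}{4739931261468592}} = \frac{4739931261468592}{8903436232527387}$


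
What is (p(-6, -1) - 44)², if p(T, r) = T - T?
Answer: 1936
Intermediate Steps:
p(T, r) = 0
(p(-6, -1) - 44)² = (0 - 44)² = (-44)² = 1936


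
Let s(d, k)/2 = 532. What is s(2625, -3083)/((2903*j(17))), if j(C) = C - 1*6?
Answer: 1064/31933 ≈ 0.033320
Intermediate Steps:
j(C) = -6 + C (j(C) = C - 6 = -6 + C)
s(d, k) = 1064 (s(d, k) = 2*532 = 1064)
s(2625, -3083)/((2903*j(17))) = 1064/((2903*(-6 + 17))) = 1064/((2903*11)) = 1064/31933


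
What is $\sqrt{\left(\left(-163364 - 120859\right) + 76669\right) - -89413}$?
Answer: $i \sqrt{118141} \approx 343.72 i$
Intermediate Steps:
$\sqrt{\left(\left(-163364 - 120859\right) + 76669\right) - -89413} = \sqrt{\left(-284223 + 76669\right) + 89413} = \sqrt{-207554 + 89413} = \sqrt{-118141} = i \sqrt{118141}$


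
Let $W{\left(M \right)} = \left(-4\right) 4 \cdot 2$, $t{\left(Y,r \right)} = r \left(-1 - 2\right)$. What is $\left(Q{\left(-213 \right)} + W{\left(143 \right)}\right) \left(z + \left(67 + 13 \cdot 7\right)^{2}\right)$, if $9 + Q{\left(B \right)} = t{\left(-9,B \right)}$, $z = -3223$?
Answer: $13001118$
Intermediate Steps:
$t{\left(Y,r \right)} = - 3 r$ ($t{\left(Y,r \right)} = r \left(-3\right) = - 3 r$)
$Q{\left(B \right)} = -9 - 3 B$
$W{\left(M \right)} = -32$ ($W{\left(M \right)} = \left(-16\right) 2 = -32$)
$\left(Q{\left(-213 \right)} + W{\left(143 \right)}\right) \left(z + \left(67 + 13 \cdot 7\right)^{2}\right) = \left(\left(-9 - -639\right) - 32\right) \left(-3223 + \left(67 + 13 \cdot 7\right)^{2}\right) = \left(\left(-9 + 639\right) - 32\right) \left(-3223 + \left(67 + 91\right)^{2}\right) = \left(630 - 32\right) \left(-3223 + 158^{2}\right) = 598 \left(-3223 + 24964\right) = 598 \cdot 21741 = 13001118$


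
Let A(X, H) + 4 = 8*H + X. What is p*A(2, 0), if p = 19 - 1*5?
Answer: -28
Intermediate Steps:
A(X, H) = -4 + X + 8*H (A(X, H) = -4 + (8*H + X) = -4 + (X + 8*H) = -4 + X + 8*H)
p = 14 (p = 19 - 5 = 14)
p*A(2, 0) = 14*(-4 + 2 + 8*0) = 14*(-4 + 2 + 0) = 14*(-2) = -28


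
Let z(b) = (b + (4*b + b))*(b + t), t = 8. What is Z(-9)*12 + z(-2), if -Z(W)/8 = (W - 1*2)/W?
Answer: -568/3 ≈ -189.33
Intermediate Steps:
Z(W) = -8*(-2 + W)/W (Z(W) = -8*(W - 1*2)/W = -8*(W - 2)/W = -8*(-2 + W)/W)
z(b) = 6*b*(8 + b) (z(b) = (b + (4*b + b))*(b + 8) = (b + 5*b)*(8 + b) = (6*b)*(8 + b) = 6*b*(8 + b))
Z(-9)*12 + z(-2) = (-8 + 16/(-9))*12 + 6*(-2)*(8 - 2) = (-8 + 16*(-⅑))*12 + 6*(-2)*6 = (-8 - 16/9)*12 - 72 = -88/9*12 - 72 = -352/3 - 72 = -568/3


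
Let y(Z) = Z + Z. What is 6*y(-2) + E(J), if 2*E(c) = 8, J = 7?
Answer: -20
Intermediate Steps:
E(c) = 4 (E(c) = (½)*8 = 4)
y(Z) = 2*Z
6*y(-2) + E(J) = 6*(2*(-2)) + 4 = 6*(-4) + 4 = -24 + 4 = -20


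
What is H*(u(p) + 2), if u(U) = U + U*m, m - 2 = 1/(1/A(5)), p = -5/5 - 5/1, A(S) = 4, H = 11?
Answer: -440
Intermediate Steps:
p = -6 (p = -5*⅕ - 5*1 = -1 - 5 = -6)
m = 6 (m = 2 + 1/(1/4) = 2 + 1/(¼) = 2 + 4 = 6)
u(U) = 7*U (u(U) = U + U*6 = U + 6*U = 7*U)
H*(u(p) + 2) = 11*(7*(-6) + 2) = 11*(-42 + 2) = 11*(-40) = -440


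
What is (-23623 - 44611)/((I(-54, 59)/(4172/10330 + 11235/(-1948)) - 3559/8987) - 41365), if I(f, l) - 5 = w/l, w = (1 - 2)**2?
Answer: 976229119739802467/591831305202119131 ≈ 1.6495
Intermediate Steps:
w = 1 (w = (-1)**2 = 1)
I(f, l) = 5 + 1/l
(-23623 - 44611)/((I(-54, 59)/(4172/10330 + 11235/(-1948)) - 3559/8987) - 41365) = (-23623 - 44611)/(((5 + 1/59)/(4172/10330 + 11235/(-1948)) - 3559/8987) - 41365) = -68234/(((5 + 1/59)/(4172*(1/10330) + 11235*(-1/1948)) - 3559*1/8987) - 41365) = -68234/((296/(59*(2086/5165 - 11235/1948)) - 3559/8987) - 41365) = -68234/((296/(59*(-53965247/10061420)) - 3559/8987) - 41365) = -68234/(((296/59)*(-10061420/53965247) - 3559/8987) - 41365) = -68234/((-2978180320/3183949573 - 3559/8987) - 41365) = -68234/(-38096583066147/28614154812551 - 41365) = -68234/(-1183662610404238262/28614154812551) = -68234*(-28614154812551/1183662610404238262) = 976229119739802467/591831305202119131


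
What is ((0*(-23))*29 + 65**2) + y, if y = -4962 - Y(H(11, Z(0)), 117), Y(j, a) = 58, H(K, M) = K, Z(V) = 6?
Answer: -795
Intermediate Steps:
y = -5020 (y = -4962 - 1*58 = -4962 - 58 = -5020)
((0*(-23))*29 + 65**2) + y = ((0*(-23))*29 + 65**2) - 5020 = (0*29 + 4225) - 5020 = (0 + 4225) - 5020 = 4225 - 5020 = -795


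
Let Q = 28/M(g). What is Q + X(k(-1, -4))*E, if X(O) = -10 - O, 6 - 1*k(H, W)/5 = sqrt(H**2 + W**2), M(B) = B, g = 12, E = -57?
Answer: 6847/3 - 285*sqrt(17) ≈ 1107.2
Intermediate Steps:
k(H, W) = 30 - 5*sqrt(H**2 + W**2)
Q = 7/3 (Q = 28/12 = 28*(1/12) = 7/3 ≈ 2.3333)
Q + X(k(-1, -4))*E = 7/3 + (-10 - (30 - 5*sqrt((-1)**2 + (-4)**2)))*(-57) = 7/3 + (-10 - (30 - 5*sqrt(1 + 16)))*(-57) = 7/3 + (-10 - (30 - 5*sqrt(17)))*(-57) = 7/3 + (-10 + (-30 + 5*sqrt(17)))*(-57) = 7/3 + (-40 + 5*sqrt(17))*(-57) = 7/3 + (2280 - 285*sqrt(17)) = 6847/3 - 285*sqrt(17)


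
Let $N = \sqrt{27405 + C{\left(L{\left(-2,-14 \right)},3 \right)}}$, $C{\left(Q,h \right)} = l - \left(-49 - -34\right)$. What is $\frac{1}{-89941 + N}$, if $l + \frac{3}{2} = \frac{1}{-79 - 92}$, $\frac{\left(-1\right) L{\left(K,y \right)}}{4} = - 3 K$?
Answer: $- \frac{30759822}{2766559773377} - \frac{15 \sqrt{14253230}}{2766559773377} \approx -1.1139 \cdot 10^{-5}$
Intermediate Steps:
$L{\left(K,y \right)} = 12 K$ ($L{\left(K,y \right)} = - 4 \left(- 3 K\right) = 12 K$)
$l = - \frac{515}{342}$ ($l = - \frac{3}{2} + \frac{1}{-79 - 92} = - \frac{3}{2} + \frac{1}{-171} = - \frac{3}{2} - \frac{1}{171} = - \frac{515}{342} \approx -1.5058$)
$C{\left(Q,h \right)} = \frac{4615}{342}$ ($C{\left(Q,h \right)} = - \frac{515}{342} - \left(-49 - -34\right) = - \frac{515}{342} - \left(-49 + 34\right) = - \frac{515}{342} - -15 = - \frac{515}{342} + 15 = \frac{4615}{342}$)
$N = \frac{5 \sqrt{14253230}}{114}$ ($N = \sqrt{27405 + \frac{4615}{342}} = \sqrt{\frac{9377125}{342}} = \frac{5 \sqrt{14253230}}{114} \approx 165.59$)
$\frac{1}{-89941 + N} = \frac{1}{-89941 + \frac{5 \sqrt{14253230}}{114}}$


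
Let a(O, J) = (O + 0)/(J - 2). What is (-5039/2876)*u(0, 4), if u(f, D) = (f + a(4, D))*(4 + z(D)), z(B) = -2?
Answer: -5039/719 ≈ -7.0083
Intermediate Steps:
a(O, J) = O/(-2 + J)
u(f, D) = 2*f + 8/(-2 + D) (u(f, D) = (f + 4/(-2 + D))*(4 - 2) = (f + 4/(-2 + D))*2 = 2*f + 8/(-2 + D))
(-5039/2876)*u(0, 4) = (-5039/2876)*(2*(4 + 0*(-2 + 4))/(-2 + 4)) = (-5039*1/2876)*(2*(4 + 0*2)/2) = -5039*(4 + 0)/(1438*2) = -5039*4/(1438*2) = -5039/2876*4 = -5039/719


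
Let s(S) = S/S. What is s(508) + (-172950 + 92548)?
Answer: -80401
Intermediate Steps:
s(S) = 1
s(508) + (-172950 + 92548) = 1 + (-172950 + 92548) = 1 - 80402 = -80401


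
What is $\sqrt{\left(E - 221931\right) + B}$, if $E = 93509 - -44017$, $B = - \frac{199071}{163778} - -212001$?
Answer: $\frac{\sqrt{3422504670655026}}{163778} \approx 357.2$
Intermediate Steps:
$B = \frac{34720900707}{163778}$ ($B = \left(-199071\right) \frac{1}{163778} + 212001 = - \frac{199071}{163778} + 212001 = \frac{34720900707}{163778} \approx 2.12 \cdot 10^{5}$)
$E = 137526$ ($E = 93509 + 44017 = 137526$)
$\sqrt{\left(E - 221931\right) + B} = \sqrt{\left(137526 - 221931\right) + \frac{34720900707}{163778}} = \sqrt{-84405 + \frac{34720900707}{163778}} = \sqrt{\frac{20897218617}{163778}} = \frac{\sqrt{3422504670655026}}{163778}$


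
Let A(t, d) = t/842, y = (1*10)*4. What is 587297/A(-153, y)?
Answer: -494504074/153 ≈ -3.2321e+6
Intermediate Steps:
y = 40 (y = 10*4 = 40)
A(t, d) = t/842 (A(t, d) = t*(1/842) = t/842)
587297/A(-153, y) = 587297/(((1/842)*(-153))) = 587297/(-153/842) = 587297*(-842/153) = -494504074/153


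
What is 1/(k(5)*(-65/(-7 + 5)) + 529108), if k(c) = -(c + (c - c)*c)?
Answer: 2/1057891 ≈ 1.8906e-6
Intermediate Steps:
k(c) = -c (k(c) = -(c + 0*c) = -(c + 0) = -c)
1/(k(5)*(-65/(-7 + 5)) + 529108) = 1/((-1*5)*(-65/(-7 + 5)) + 529108) = 1/(-(-325)/(-2) + 529108) = 1/(-(-325)*(-1)/2 + 529108) = 1/(-5*65/2 + 529108) = 1/(-325/2 + 529108) = 1/(1057891/2) = 2/1057891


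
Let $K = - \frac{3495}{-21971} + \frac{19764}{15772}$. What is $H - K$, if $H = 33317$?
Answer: $\frac{2886184443505}{86631653} \approx 33316.0$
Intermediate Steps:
$K = \frac{122339496}{86631653}$ ($K = \left(-3495\right) \left(- \frac{1}{21971}\right) + 19764 \cdot \frac{1}{15772} = \frac{3495}{21971} + \frac{4941}{3943} = \frac{122339496}{86631653} \approx 1.4122$)
$H - K = 33317 - \frac{122339496}{86631653} = \frac{2886184443505}{86631653}$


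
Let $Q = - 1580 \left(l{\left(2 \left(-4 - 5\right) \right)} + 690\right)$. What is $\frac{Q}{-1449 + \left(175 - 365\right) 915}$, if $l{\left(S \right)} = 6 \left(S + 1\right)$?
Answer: $\frac{309680}{58433} \approx 5.2997$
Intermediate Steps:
$l{\left(S \right)} = 6 + 6 S$ ($l{\left(S \right)} = 6 \left(1 + S\right) = 6 + 6 S$)
$Q = -929040$ ($Q = - 1580 \left(\left(6 + 6 \cdot 2 \left(-4 - 5\right)\right) + 690\right) = - 1580 \left(\left(6 + 6 \cdot 2 \left(-9\right)\right) + 690\right) = - 1580 \left(\left(6 + 6 \left(-18\right)\right) + 690\right) = - 1580 \left(\left(6 - 108\right) + 690\right) = - 1580 \left(-102 + 690\right) = \left(-1580\right) 588 = -929040$)
$\frac{Q}{-1449 + \left(175 - 365\right) 915} = - \frac{929040}{-1449 + \left(175 - 365\right) 915} = - \frac{929040}{-1449 - 173850} = - \frac{929040}{-175299} = \left(-929040\right) \left(- \frac{1}{175299}\right) = \frac{309680}{58433}$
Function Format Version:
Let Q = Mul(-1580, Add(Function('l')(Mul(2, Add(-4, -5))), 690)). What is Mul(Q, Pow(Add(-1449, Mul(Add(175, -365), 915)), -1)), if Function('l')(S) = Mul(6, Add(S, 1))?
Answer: Rational(309680, 58433) ≈ 5.2997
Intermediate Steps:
Function('l')(S) = Add(6, Mul(6, S)) (Function('l')(S) = Mul(6, Add(1, S)) = Add(6, Mul(6, S)))
Q = -929040 (Q = Mul(-1580, Add(Add(6, Mul(6, Mul(2, Add(-4, -5)))), 690)) = Mul(-1580, Add(Add(6, Mul(6, Mul(2, -9))), 690)) = Mul(-1580, Add(Add(6, Mul(6, -18)), 690)) = Mul(-1580, Add(Add(6, -108), 690)) = Mul(-1580, Add(-102, 690)) = Mul(-1580, 588) = -929040)
Mul(Q, Pow(Add(-1449, Mul(Add(175, -365), 915)), -1)) = Mul(-929040, Pow(Add(-1449, Mul(Add(175, -365), 915)), -1)) = Mul(-929040, Pow(Add(-1449, Mul(-190, 915)), -1)) = Mul(-929040, Pow(Add(-1449, -173850), -1)) = Mul(-929040, Pow(-175299, -1)) = Mul(-929040, Rational(-1, 175299)) = Rational(309680, 58433)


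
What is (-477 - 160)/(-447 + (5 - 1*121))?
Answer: 637/563 ≈ 1.1314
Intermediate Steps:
(-477 - 160)/(-447 + (5 - 1*121)) = -637/(-447 + (5 - 121)) = -637/(-447 - 116) = -637/(-563) = -637*(-1/563) = 637/563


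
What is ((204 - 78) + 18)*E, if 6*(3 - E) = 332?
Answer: -7536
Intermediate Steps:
E = -157/3 (E = 3 - 1/6*332 = 3 - 166/3 = -157/3 ≈ -52.333)
((204 - 78) + 18)*E = ((204 - 78) + 18)*(-157/3) = (126 + 18)*(-157/3) = 144*(-157/3) = -7536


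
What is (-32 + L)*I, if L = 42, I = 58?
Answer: 580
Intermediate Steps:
(-32 + L)*I = (-32 + 42)*58 = 10*58 = 580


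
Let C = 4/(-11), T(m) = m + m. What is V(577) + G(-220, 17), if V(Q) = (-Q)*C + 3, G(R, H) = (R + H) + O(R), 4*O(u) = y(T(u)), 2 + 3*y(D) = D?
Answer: -1783/66 ≈ -27.015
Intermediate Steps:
T(m) = 2*m
y(D) = -⅔ + D/3
C = -4/11 (C = 4*(-1/11) = -4/11 ≈ -0.36364)
O(u) = -⅙ + u/6 (O(u) = (-⅔ + (2*u)/3)/4 = (-⅔ + 2*u/3)/4 = -⅙ + u/6)
G(R, H) = -⅙ + H + 7*R/6 (G(R, H) = (R + H) + (-⅙ + R/6) = (H + R) + (-⅙ + R/6) = -⅙ + H + 7*R/6)
V(Q) = 3 + 4*Q/11 (V(Q) = -Q*(-4/11) + 3 = 4*Q/11 + 3 = 3 + 4*Q/11)
V(577) + G(-220, 17) = (3 + (4/11)*577) + (-⅙ + 17 + (7/6)*(-220)) = (3 + 2308/11) + (-⅙ + 17 - 770/3) = 2341/11 - 1439/6 = -1783/66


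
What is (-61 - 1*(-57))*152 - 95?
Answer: -703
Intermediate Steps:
(-61 - 1*(-57))*152 - 95 = (-61 + 57)*152 - 95 = -4*152 - 95 = -608 - 95 = -703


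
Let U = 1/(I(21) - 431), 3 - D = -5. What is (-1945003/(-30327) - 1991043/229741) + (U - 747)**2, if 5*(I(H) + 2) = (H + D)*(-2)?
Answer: 6404903869605561639890/11476927257968601 ≈ 5.5807e+5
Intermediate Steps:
D = 8 (D = 3 - 1*(-5) = 3 + 5 = 8)
I(H) = -26/5 - 2*H/5 (I(H) = -2 + ((H + 8)*(-2))/5 = -2 + ((8 + H)*(-2))/5 = -2 + (-16 - 2*H)/5 = -2 + (-16/5 - 2*H/5) = -26/5 - 2*H/5)
U = -5/2223 (U = 1/((-26/5 - 2/5*21) - 431) = 1/((-26/5 - 42/5) - 431) = 1/(-68/5 - 431) = 1/(-2223/5) = -5/2223 ≈ -0.0022492)
(-1945003/(-30327) - 1991043/229741) + (U - 747)**2 = (-1945003/(-30327) - 1991043/229741) + (-5/2223 - 747)**2 = (-1945003*(-1/30327) - 1991043*1/229741) + (-1660586/2223)**2 = (1945003/30327 - 1991043/229741) + 2757545863396/4941729 = 386464573162/6967355307 + 2757545863396/4941729 = 6404903869605561639890/11476927257968601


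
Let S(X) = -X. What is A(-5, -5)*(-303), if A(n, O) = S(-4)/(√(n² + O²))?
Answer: -606*√2/5 ≈ -171.40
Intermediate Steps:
A(n, O) = 4/√(O² + n²) (A(n, O) = (-1*(-4))/(√(n² + O²)) = 4/(√(O² + n²)) = 4/√(O² + n²))
A(-5, -5)*(-303) = (4/√((-5)² + (-5)²))*(-303) = (4/√(25 + 25))*(-303) = (4/√50)*(-303) = (4*(√2/10))*(-303) = (2*√2/5)*(-303) = -606*√2/5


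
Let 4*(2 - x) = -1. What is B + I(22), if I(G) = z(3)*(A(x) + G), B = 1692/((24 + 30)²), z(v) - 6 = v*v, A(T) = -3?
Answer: 23132/81 ≈ 285.58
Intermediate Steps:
x = 9/4 (x = 2 - ¼*(-1) = 2 + ¼ = 9/4 ≈ 2.2500)
z(v) = 6 + v² (z(v) = 6 + v*v = 6 + v²)
B = 47/81 (B = 1692/(54²) = 1692/2916 = 1692*(1/2916) = 47/81 ≈ 0.58025)
I(G) = -45 + 15*G (I(G) = (6 + 3²)*(-3 + G) = (6 + 9)*(-3 + G) = 15*(-3 + G) = -45 + 15*G)
B + I(22) = 47/81 + (-45 + 15*22) = 47/81 + (-45 + 330) = 47/81 + 285 = 23132/81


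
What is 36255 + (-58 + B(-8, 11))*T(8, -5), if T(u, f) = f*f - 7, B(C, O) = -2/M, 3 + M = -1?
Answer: 35220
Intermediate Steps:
M = -4 (M = -3 - 1 = -4)
B(C, O) = 1/2 (B(C, O) = -2/(-4) = -2*(-1/4) = 1/2)
T(u, f) = -7 + f**2 (T(u, f) = f**2 - 7 = -7 + f**2)
36255 + (-58 + B(-8, 11))*T(8, -5) = 36255 + (-58 + 1/2)*(-7 + (-5)**2) = 36255 - 115*(-7 + 25)/2 = 36255 - 115/2*18 = 36255 - 1035 = 35220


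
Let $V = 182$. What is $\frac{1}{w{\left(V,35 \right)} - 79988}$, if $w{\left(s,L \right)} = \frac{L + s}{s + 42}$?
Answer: $- \frac{32}{2559585} \approx -1.2502 \cdot 10^{-5}$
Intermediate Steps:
$w{\left(s,L \right)} = \frac{L + s}{42 + s}$
$\frac{1}{w{\left(V,35 \right)} - 79988} = \frac{1}{\frac{35 + 182}{42 + 182} - 79988} = \frac{1}{\frac{1}{224} \cdot 217 - 79988} = \frac{1}{\frac{31}{32} - 79988} = \frac{1}{- \frac{2559585}{32}} = - \frac{32}{2559585}$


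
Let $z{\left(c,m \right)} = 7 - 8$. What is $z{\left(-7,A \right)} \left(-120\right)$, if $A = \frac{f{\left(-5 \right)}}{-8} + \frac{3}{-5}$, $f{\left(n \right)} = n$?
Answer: $120$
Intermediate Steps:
$A = \frac{1}{40}$ ($A = - \frac{5}{-8} + \frac{3}{-5} = \left(-5\right) \left(- \frac{1}{8}\right) + 3 \left(- \frac{1}{5}\right) = \frac{5}{8} - \frac{3}{5} = \frac{1}{40} \approx 0.025$)
$z{\left(c,m \right)} = -1$
$z{\left(-7,A \right)} \left(-120\right) = \left(-1\right) \left(-120\right) = 120$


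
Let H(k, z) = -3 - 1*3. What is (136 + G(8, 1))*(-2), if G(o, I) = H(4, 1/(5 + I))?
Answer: -260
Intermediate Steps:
H(k, z) = -6 (H(k, z) = -3 - 3 = -6)
G(o, I) = -6
(136 + G(8, 1))*(-2) = (136 - 6)*(-2) = 130*(-2) = -260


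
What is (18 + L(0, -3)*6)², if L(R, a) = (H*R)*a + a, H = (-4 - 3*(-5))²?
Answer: 0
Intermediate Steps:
H = 121 (H = (-4 + 15)² = 11² = 121)
L(R, a) = a + 121*R*a (L(R, a) = (121*R)*a + a = 121*R*a + a = a + 121*R*a)
(18 + L(0, -3)*6)² = (18 - 3*(1 + 121*0)*6)² = (18 - 3*(1 + 0)*6)² = (18 - 3*1*6)² = (18 - 3*6)² = (18 - 18)² = 0² = 0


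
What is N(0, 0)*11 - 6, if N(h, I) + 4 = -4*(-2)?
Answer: 38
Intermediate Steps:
N(h, I) = 4 (N(h, I) = -4 - 4*(-2) = -4 + 8 = 4)
N(0, 0)*11 - 6 = 4*11 - 6 = 44 - 6 = 38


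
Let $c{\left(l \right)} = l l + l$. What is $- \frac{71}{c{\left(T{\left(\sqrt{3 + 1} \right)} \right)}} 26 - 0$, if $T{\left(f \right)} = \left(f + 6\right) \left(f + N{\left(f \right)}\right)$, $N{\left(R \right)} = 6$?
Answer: $- \frac{71}{160} \approx -0.44375$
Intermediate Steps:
$T{\left(f \right)} = \left(6 + f\right)^{2}$ ($T{\left(f \right)} = \left(f + 6\right) \left(f + 6\right) = \left(6 + f\right) \left(6 + f\right) = \left(6 + f\right)^{2}$)
$c{\left(l \right)} = l + l^{2}$ ($c{\left(l \right)} = l^{2} + l = l + l^{2}$)
$- \frac{71}{c{\left(T{\left(\sqrt{3 + 1} \right)} \right)}} 26 - 0 = - \frac{71}{\left(36 + \left(\sqrt{3 + 1}\right)^{2} + 12 \sqrt{3 + 1}\right) \left(1 + \left(36 + \left(\sqrt{3 + 1}\right)^{2} + 12 \sqrt{3 + 1}\right)\right)} 26 - 0 = - \frac{71}{\left(36 + \left(\sqrt{4}\right)^{2} + 12 \sqrt{4}\right) \left(1 + \left(36 + \left(\sqrt{4}\right)^{2} + 12 \sqrt{4}\right)\right)} 26 + 0 = - \frac{71}{\left(36 + 2^{2} + 12 \cdot 2\right) \left(1 + \left(36 + 2^{2} + 12 \cdot 2\right)\right)} 26 + 0 = - \frac{71}{\left(36 + 4 + 24\right) \left(1 + \left(36 + 4 + 24\right)\right)} 26 + 0 = - \frac{71}{64 \left(1 + 64\right)} 26 + 0 = - \frac{71}{64 \cdot 65} \cdot 26 + 0 = - \frac{71}{4160} \cdot 26 + 0 = \left(-71\right) \frac{1}{4160} \cdot 26 + 0 = \left(- \frac{71}{4160}\right) 26 + 0 = - \frac{71}{160} + 0 = - \frac{71}{160}$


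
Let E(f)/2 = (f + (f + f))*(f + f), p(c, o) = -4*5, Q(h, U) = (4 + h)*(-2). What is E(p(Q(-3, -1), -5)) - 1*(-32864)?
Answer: 37664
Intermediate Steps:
Q(h, U) = -8 - 2*h
p(c, o) = -20
E(f) = 12*f² (E(f) = 2*((f + (f + f))*(f + f)) = 2*((f + 2*f)*(2*f)) = 2*((3*f)*(2*f)) = 2*(6*f²) = 12*f²)
E(p(Q(-3, -1), -5)) - 1*(-32864) = 12*(-20)² - 1*(-32864) = 12*400 + 32864 = 4800 + 32864 = 37664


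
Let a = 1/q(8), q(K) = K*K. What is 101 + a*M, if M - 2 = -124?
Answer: 3171/32 ≈ 99.094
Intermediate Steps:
M = -122 (M = 2 - 124 = -122)
q(K) = K²
a = 1/64 (a = 1/(8²) = 1/64 ≈ 0.015625)
101 + a*M = 101 + (1/64)*(-122) = 101 - 61/32 = 3171/32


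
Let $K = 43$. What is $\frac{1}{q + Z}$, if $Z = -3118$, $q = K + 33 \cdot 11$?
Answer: $- \frac{1}{2712} \approx -0.00036873$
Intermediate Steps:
$q = 406$ ($q = 43 + 33 \cdot 11 = 43 + 363 = 406$)
$\frac{1}{q + Z} = \frac{1}{406 - 3118} = \frac{1}{-2712} = - \frac{1}{2712}$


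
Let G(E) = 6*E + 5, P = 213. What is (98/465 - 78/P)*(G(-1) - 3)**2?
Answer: -82112/33015 ≈ -2.4871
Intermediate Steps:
G(E) = 5 + 6*E
(98/465 - 78/P)*(G(-1) - 3)**2 = (98/465 - 78/213)*((5 + 6*(-1)) - 3)**2 = (98*(1/465) - 78*1/213)*((5 - 6) - 3)**2 = (98/465 - 26/71)*(-1 - 3)**2 = -5132/33015*(-4)**2 = -5132/33015*16 = -82112/33015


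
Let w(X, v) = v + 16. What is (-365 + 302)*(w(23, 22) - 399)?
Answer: 22743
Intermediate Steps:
w(X, v) = 16 + v
(-365 + 302)*(w(23, 22) - 399) = (-365 + 302)*((16 + 22) - 399) = -63*(38 - 399) = -63*(-361) = 22743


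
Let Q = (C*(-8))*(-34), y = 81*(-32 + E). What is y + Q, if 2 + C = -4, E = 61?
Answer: 717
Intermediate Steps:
C = -6 (C = -2 - 4 = -6)
y = 2349 (y = 81*(-32 + 61) = 81*29 = 2349)
Q = -1632 (Q = -6*(-8)*(-34) = 48*(-34) = -1632)
y + Q = 2349 - 1632 = 717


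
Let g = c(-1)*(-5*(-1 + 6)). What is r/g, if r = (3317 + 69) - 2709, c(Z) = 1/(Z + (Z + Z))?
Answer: 2031/25 ≈ 81.240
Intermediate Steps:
c(Z) = 1/(3*Z) (c(Z) = 1/(Z + 2*Z) = 1/(3*Z))
r = 677 (r = 3386 - 2709 = 677)
g = 25/3 (g = ((⅓)/(-1))*(-5*(-1 + 6)) = ((⅓)*(-1))*(-5*5) = -⅓*(-25) = 25/3 ≈ 8.3333)
r/g = 677/(25/3) = 677*(3/25) = 2031/25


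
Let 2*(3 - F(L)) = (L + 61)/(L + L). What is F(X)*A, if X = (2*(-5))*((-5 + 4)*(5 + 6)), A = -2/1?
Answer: -1149/220 ≈ -5.2227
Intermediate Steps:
A = -2 (A = -2*1 = -2)
X = 110 (X = -(-10)*11 = -10*(-11) = 110)
F(L) = 3 - (61 + L)/(4*L) (F(L) = 3 - (L + 61)/(2*(L + L)) = 3 - (61 + L)/(2*(2*L)) = 3 - (61 + L)*1/(2*L)/2 = 3 - (61 + L)/(4*L))
F(X)*A = ((¼)*(-61 + 11*110)/110)*(-2) = ((¼)*(1/110)*(-61 + 1210))*(-2) = ((¼)*(1/110)*1149)*(-2) = (1149/440)*(-2) = -1149/220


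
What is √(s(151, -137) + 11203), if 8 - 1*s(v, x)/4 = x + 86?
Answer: 3*√1271 ≈ 106.95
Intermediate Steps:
s(v, x) = -312 - 4*x (s(v, x) = 32 - 4*(x + 86) = 32 - 4*(86 + x) = 32 + (-344 - 4*x) = -312 - 4*x)
√(s(151, -137) + 11203) = √((-312 - 4*(-137)) + 11203) = √((-312 + 548) + 11203) = √(236 + 11203) = √11439 = 3*√1271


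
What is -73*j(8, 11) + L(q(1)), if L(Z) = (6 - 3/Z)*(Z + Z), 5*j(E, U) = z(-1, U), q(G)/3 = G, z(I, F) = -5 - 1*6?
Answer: 953/5 ≈ 190.60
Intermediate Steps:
z(I, F) = -11 (z(I, F) = -5 - 6 = -11)
q(G) = 3*G
j(E, U) = -11/5 (j(E, U) = (1/5)*(-11) = -11/5)
L(Z) = 2*Z*(6 - 3/Z) (L(Z) = (6 - 3/Z)*(2*Z) = 2*Z*(6 - 3/Z))
-73*j(8, 11) + L(q(1)) = -73*(-11/5) + (-6 + 12*(3*1)) = 803/5 + (-6 + 12*3) = 803/5 + (-6 + 36) = 803/5 + 30 = 953/5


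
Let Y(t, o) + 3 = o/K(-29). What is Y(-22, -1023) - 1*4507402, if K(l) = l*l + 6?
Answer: -347070278/77 ≈ -4.5074e+6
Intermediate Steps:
K(l) = 6 + l² (K(l) = l² + 6 = 6 + l²)
Y(t, o) = -3 + o/847 (Y(t, o) = -3 + o/(6 + (-29)²) = -3 + o/(6 + 841) = -3 + o/847)
Y(-22, -1023) - 1*4507402 = (-3 + (1/847)*(-1023)) - 1*4507402 = (-3 - 93/77) - 4507402 = -324/77 - 4507402 = -347070278/77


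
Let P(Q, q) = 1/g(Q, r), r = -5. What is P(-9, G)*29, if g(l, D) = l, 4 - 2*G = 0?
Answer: -29/9 ≈ -3.2222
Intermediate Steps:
G = 2 (G = 2 - ½*0 = 2 + 0 = 2)
P(Q, q) = 1/Q
P(-9, G)*29 = 29/(-9) = -⅑*29 = -29/9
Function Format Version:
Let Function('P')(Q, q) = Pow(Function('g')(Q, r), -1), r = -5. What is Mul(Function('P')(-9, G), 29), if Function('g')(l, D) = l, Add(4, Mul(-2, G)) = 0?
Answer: Rational(-29, 9) ≈ -3.2222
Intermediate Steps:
G = 2 (G = Add(2, Mul(Rational(-1, 2), 0)) = Add(2, 0) = 2)
Function('P')(Q, q) = Pow(Q, -1)
Mul(Function('P')(-9, G), 29) = Mul(Pow(-9, -1), 29) = Mul(Rational(-1, 9), 29) = Rational(-29, 9)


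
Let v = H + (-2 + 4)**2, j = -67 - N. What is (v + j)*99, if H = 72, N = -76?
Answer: 8415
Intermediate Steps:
j = 9 (j = -67 - 1*(-76) = -67 + 76 = 9)
v = 76 (v = 72 + (-2 + 4)**2 = 72 + 2**2 = 72 + 4 = 76)
(v + j)*99 = (76 + 9)*99 = 85*99 = 8415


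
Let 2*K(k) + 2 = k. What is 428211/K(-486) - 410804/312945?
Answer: -134106727571/76358580 ≈ -1756.3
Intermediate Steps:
K(k) = -1 + k/2
428211/K(-486) - 410804/312945 = 428211/(-1 + (½)*(-486)) - 410804/312945 = 428211/(-1 - 243) - 410804*1/312945 = 428211/(-244) - 410804/312945 = 428211*(-1/244) - 410804/312945 = -428211/244 - 410804/312945 = -134106727571/76358580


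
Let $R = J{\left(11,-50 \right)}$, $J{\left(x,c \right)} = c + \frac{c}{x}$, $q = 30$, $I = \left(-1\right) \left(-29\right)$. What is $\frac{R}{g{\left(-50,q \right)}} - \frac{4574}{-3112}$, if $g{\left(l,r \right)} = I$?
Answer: $- \frac{204047}{496364} \approx -0.41108$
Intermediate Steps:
$I = 29$
$g{\left(l,r \right)} = 29$
$R = - \frac{600}{11}$ ($R = -50 - \frac{50}{11} = - \frac{600}{11} \approx -54.545$)
$\frac{R}{g{\left(-50,q \right)}} - \frac{4574}{-3112} = - \frac{600}{11 \cdot 29} - \frac{4574}{-3112} = \left(- \frac{600}{11}\right) \frac{1}{29} - - \frac{2287}{1556} = - \frac{600}{319} + \frac{2287}{1556} = - \frac{204047}{496364}$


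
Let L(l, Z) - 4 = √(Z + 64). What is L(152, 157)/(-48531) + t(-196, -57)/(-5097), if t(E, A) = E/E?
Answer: -22973/82454169 - √221/48531 ≈ -0.00058494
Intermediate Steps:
L(l, Z) = 4 + √(64 + Z) (L(l, Z) = 4 + √(Z + 64) = 4 + √(64 + Z))
t(E, A) = 1
L(152, 157)/(-48531) + t(-196, -57)/(-5097) = (4 + √(64 + 157))/(-48531) + 1/(-5097) = (4 + √221)*(-1/48531) + 1*(-1/5097) = (-4/48531 - √221/48531) - 1/5097 = -22973/82454169 - √221/48531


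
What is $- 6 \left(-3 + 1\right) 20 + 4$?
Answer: $244$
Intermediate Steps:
$- 6 \left(-3 + 1\right) 20 + 4 = \left(-6\right) \left(-2\right) 20 + 4 = 12 \cdot 20 + 4 = 240 + 4 = 244$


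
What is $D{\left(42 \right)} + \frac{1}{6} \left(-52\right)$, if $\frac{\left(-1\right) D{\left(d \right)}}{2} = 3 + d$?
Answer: $- \frac{296}{3} \approx -98.667$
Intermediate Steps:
$D{\left(d \right)} = -6 - 2 d$ ($D{\left(d \right)} = - 2 \left(3 + d\right) = -6 - 2 d$)
$D{\left(42 \right)} + \frac{1}{6} \left(-52\right) = \left(-6 - 84\right) + \frac{1}{6} \left(-52\right) = -90 - \frac{26}{3} = - \frac{296}{3}$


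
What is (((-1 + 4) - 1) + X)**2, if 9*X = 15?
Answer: 121/9 ≈ 13.444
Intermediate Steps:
X = 5/3 (X = (1/9)*15 = 5/3 ≈ 1.6667)
(((-1 + 4) - 1) + X)**2 = (((-1 + 4) - 1) + 5/3)**2 = ((3 - 1) + 5/3)**2 = (2 + 5/3)**2 = (11/3)**2 = 121/9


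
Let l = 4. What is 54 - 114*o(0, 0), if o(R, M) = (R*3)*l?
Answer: 54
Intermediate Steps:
o(R, M) = 12*R (o(R, M) = (R*3)*4 = (3*R)*4 = 12*R)
54 - 114*o(0, 0) = 54 - 1368*0 = 54 - 114*0 = 54 + 0 = 54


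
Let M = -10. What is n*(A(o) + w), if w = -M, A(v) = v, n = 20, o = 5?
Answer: 300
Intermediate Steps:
w = 10 (w = -1*(-10) = 10)
n*(A(o) + w) = 20*(5 + 10) = 20*15 = 300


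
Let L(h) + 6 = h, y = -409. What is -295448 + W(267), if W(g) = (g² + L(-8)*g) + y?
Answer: -228306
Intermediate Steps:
L(h) = -6 + h
W(g) = -409 + g² - 14*g (W(g) = (g² + (-6 - 8)*g) - 409 = (g² - 14*g) - 409 = -409 + g² - 14*g)
-295448 + W(267) = -295448 + (-409 + 267² - 14*267) = -295448 + (-409 + 71289 - 3738) = -295448 + 67142 = -228306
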